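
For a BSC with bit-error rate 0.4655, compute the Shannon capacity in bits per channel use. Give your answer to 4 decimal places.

0.0034 bits

Binary symmetric channel: C = 1 − h₂(ε) where h₂ is the binary entropy function.
h₂(0.4655) = −0.4655·log₂0.4655 − 0.5345·log₂0.5345 = 0.9966.
C = 1 − 0.9966 = 0.0034 bits per channel use.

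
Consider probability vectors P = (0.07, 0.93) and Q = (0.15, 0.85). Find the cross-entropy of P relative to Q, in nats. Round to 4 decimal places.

0.2839 nats

H(P,Q) = −Σ p·ln q.
  −0.07·ln(0.15) = 0.13280
  −0.93·ln(0.85) = 0.15114
H(P,Q) = 0.2839 nats.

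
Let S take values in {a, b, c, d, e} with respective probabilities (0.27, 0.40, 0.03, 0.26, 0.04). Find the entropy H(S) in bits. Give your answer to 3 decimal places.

H(S) = −Σ p·log₂ p.
  −(0.27)·log₂(0.27) = 0.5100
  −(0.40)·log₂(0.40) = 0.5288
  −(0.03)·log₂(0.03) = 0.1518
  −(0.26)·log₂(0.26) = 0.5053
  −(0.04)·log₂(0.04) = 0.1858
Sum: 0.5100 + 0.5288 + 0.1518 + 0.5053 + 0.1858 = 1.882 bits.

1.882 bits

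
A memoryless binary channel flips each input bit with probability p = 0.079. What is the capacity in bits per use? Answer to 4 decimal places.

Binary symmetric channel: C = 1 − h₂(ε) where h₂ is the binary entropy function.
h₂(0.079) = −0.079·log₂0.079 − 0.921·log₂0.921 = 0.3986.
C = 1 − 0.3986 = 0.6014 bits per channel use.

0.6014 bits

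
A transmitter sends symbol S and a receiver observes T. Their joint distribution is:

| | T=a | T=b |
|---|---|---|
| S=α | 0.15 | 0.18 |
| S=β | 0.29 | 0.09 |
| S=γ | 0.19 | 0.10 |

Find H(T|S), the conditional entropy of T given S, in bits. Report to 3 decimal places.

Chain rule: H(T|S) = H(S,T) − H(S).
Marginals: p(S) = (0.3300, 0.3800, 0.2900), p(T) = (0.6300, 0.3700).
H(S,T) = 2.4738 bits; H(S) = 1.5762 bits.
H(T|S) = 2.4738 − 1.5762 = 0.898 bits.

0.898 bits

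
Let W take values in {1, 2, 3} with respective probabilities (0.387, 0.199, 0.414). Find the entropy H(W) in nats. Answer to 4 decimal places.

H(W) = −Σ p·ln p.
  −(0.387)·ln(0.387) = 0.36739
  −(0.199)·ln(0.199) = 0.32128
  −(0.414)·ln(0.414) = 0.36510
Sum: 0.36739 + 0.32128 + 0.36510 = 1.0538 nats.

1.0538 nats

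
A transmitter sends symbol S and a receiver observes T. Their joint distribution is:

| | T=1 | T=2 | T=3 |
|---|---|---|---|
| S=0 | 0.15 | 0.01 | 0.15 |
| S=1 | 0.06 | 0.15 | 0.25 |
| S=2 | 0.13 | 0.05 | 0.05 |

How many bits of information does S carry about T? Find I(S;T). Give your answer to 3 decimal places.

Marginals: p(S) = (0.3100, 0.4600, 0.2300), p(T) = (0.3400, 0.2100, 0.4500).
I(S;T) = H(S) + H(T) − H(S,T).
H(S) = 1.5268, H(T) = 1.5204, H(S,T) = 2.8564.
I(S;T) = 1.5268 + 1.5204 − 2.8564 = 0.191 bits.

0.191 bits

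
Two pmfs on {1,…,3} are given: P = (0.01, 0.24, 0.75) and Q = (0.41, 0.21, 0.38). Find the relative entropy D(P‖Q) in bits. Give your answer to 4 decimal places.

0.7283 bits

D(P‖Q) = Σ p·log₂(p/q).
  0.01·log₂(0.01/0.41) = -0.05358
  0.24·log₂(0.24/0.21) = 0.04623
  0.75·log₂(0.75/0.38) = 0.73567
D(P‖Q) = 0.7283 bits.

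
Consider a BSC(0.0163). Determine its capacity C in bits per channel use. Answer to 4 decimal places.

Binary symmetric channel: C = 1 − h₂(ε) where h₂ is the binary entropy function.
h₂(0.0163) = −0.0163·log₂0.0163 − 0.9837·log₂0.9837 = 0.1201.
C = 1 − 0.1201 = 0.8799 bits per channel use.

0.8799 bits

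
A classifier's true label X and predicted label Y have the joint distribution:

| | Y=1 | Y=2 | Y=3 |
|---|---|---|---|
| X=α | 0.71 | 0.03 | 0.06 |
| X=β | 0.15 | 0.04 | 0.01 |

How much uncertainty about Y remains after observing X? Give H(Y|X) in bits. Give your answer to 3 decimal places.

Marginals: p(X) = (0.8000, 0.2000), p(Y) = (0.8600, 0.0700, 0.0700).
H(Y|X) = Σ p(X) · H(Y|X=·).
  X=α: p=0.8000, H(Y|X=α) = 0.6107
  X=β: p=0.2000, H(Y|X=β) = 0.9918
Weighted sum = 0.687 bits.

0.687 bits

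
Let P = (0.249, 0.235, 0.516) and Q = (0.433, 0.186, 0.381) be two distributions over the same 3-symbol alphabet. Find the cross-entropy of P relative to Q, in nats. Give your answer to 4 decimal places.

1.1016 nats

H(P,Q) = −Σ p·ln q.
  −0.249·ln(0.433) = 0.20842
  −0.235·ln(0.186) = 0.39527
  −0.516·ln(0.381) = 0.49792
H(P,Q) = 1.1016 nats.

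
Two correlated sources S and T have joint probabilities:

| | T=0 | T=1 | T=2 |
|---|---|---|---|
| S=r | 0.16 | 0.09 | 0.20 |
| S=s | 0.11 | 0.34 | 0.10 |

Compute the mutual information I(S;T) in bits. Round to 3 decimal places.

Marginals: p(S) = (0.4500, 0.5500), p(T) = (0.2700, 0.4300, 0.3000).
I(S;T) = H(S) + H(T) − H(S,T).
H(S) = 0.9928, H(T) = 1.5547, H(S,T) = 2.4117.
I(S;T) = 0.9928 + 1.5547 − 2.4117 = 0.136 bits.

0.136 bits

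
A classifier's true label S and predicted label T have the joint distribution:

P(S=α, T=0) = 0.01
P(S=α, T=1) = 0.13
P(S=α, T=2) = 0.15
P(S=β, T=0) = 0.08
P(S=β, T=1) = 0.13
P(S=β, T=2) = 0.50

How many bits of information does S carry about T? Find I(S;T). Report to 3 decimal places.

0.057 bits

Marginals: p(S) = (0.2900, 0.7100), p(T) = (0.0900, 0.2600, 0.6500).
I(S;T) = H(S) + H(T) − H(S,T).
H(S) = 0.8687, H(T) = 1.2219, H(S,T) = 2.0338.
I(S;T) = 0.8687 + 1.2219 − 2.0338 = 0.057 bits.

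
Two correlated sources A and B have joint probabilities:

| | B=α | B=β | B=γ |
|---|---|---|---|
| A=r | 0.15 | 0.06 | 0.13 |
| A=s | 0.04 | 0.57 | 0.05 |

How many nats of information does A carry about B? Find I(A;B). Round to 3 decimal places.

Marginals: p(A) = (0.3400, 0.6600), p(B) = (0.1900, 0.6300, 0.1800).
I(A;B) = H(A) + H(B) − H(A,B).
H(A) = 0.6410, H(B) = 0.9153, H(A,B) = 1.3176.
I(A;B) = 0.6410 + 0.9153 − 1.3176 = 0.239 nats.

0.239 nats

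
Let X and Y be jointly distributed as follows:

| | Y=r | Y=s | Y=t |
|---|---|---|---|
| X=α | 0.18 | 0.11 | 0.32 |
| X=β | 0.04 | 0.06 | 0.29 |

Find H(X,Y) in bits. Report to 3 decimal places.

2.269 bits

H(X,Y) = −Σ p(x,y)·log₂ p(x,y) over all 6 cells.
  cell (α,r): −0.18·log₂0.18 = 0.4453
  cell (α,s): −0.11·log₂0.11 = 0.3503
  cell (α,t): −0.32·log₂0.32 = 0.5260
  cell (β,r): −0.04·log₂0.04 = 0.1858
  cell (β,s): −0.06·log₂0.06 = 0.2435
  cell (β,t): −0.29·log₂0.29 = 0.5179
Sum = 2.269 bits.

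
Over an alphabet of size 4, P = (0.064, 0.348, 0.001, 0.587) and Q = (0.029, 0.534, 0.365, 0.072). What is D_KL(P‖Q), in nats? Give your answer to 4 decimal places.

1.1275 nats

D(P‖Q) = Σ p·ln(p/q).
  0.064·ln(0.064/0.029) = 0.05066
  0.348·ln(0.348/0.534) = -0.14901
  0.001·ln(0.001/0.365) = -0.00590
  0.587·ln(0.587/0.072) = 1.23174
D(P‖Q) = 1.1275 nats.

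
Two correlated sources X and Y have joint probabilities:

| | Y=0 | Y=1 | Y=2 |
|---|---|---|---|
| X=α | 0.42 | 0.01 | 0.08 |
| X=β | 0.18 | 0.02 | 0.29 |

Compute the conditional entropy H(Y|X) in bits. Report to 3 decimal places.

0.960 bits

Chain rule: H(Y|X) = H(X,Y) − H(X).
Marginals: p(X) = (0.5100, 0.4900), p(Y) = (0.6000, 0.0300, 0.3700).
H(X,Y) = 1.9597 bits; H(X) = 0.9997 bits.
H(Y|X) = 1.9597 − 0.9997 = 0.960 bits.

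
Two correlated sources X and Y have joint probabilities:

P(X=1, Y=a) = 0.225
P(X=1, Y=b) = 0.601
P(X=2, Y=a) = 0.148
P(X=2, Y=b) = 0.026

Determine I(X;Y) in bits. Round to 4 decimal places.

Marginals: p(X) = (0.8260, 0.1740), p(Y) = (0.3730, 0.6270).
I(X;Y) = H(X) + H(Y) − H(X,Y).
H(X) = 0.6668, H(Y) = 0.9529, H(X,Y) = 1.4705.
I(X;Y) = 0.6668 + 0.9529 − 1.4705 = 0.1492 bits.

0.1492 bits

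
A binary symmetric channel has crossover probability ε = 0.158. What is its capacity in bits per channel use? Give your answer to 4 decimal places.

Binary symmetric channel: C = 1 − h₂(ε) where h₂ is the binary entropy function.
h₂(0.158) = −0.158·log₂0.158 − 0.842·log₂0.842 = 0.6295.
C = 1 − 0.6295 = 0.3705 bits per channel use.

0.3705 bits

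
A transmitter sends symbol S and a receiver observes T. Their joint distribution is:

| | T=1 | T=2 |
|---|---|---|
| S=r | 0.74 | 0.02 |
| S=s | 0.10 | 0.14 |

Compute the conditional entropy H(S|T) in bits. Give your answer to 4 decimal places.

Chain rule: H(S|T) = H(S,T) − H(T).
Marginals: p(S) = (0.7600, 0.2400), p(T) = (0.8400, 0.1600).
H(S,T) = 1.1636 bits; H(T) = 0.6343 bits.
H(S|T) = 1.1636 − 0.6343 = 0.5293 bits.

0.5293 bits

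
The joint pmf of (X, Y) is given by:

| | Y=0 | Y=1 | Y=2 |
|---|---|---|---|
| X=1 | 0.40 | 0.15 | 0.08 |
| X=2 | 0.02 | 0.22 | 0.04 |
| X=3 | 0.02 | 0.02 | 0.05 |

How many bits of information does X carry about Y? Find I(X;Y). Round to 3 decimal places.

0.280 bits

Marginals: p(X) = (0.6300, 0.2800, 0.0900), p(Y) = (0.4400, 0.3900, 0.1700).
I(X;Y) = H(X) + H(Y) − H(X,Y).
H(X) = 1.2468, H(Y) = 1.4855, H(X,Y) = 2.4519.
I(X;Y) = 1.2468 + 1.4855 − 2.4519 = 0.280 bits.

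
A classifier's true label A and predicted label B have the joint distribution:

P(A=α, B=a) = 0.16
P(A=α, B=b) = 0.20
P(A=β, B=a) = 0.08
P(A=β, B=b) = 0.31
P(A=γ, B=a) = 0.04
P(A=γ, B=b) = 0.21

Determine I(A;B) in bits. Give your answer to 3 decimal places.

Marginals: p(A) = (0.3600, 0.3900, 0.2500), p(B) = (0.2800, 0.7200).
I(A;B) = Σ p(x,y)·log₂[p(x,y)/(p(x)p(y))].
  (α,a): 0.16·log₂(1.5873) = 0.1067
  (α,b): 0.20·log₂(0.7716) = -0.0748
  (β,a): 0.08·log₂(0.7326) = -0.0359
  (β,b): 0.31·log₂(1.1040) = 0.0442
  (γ,a): 0.04·log₂(0.5714) = -0.0323
  (γ,b): 0.21·log₂(1.1667) = 0.0467
Sum = 0.055 bits.

0.055 bits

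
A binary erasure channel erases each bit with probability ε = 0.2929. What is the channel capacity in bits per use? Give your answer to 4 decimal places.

0.7071 bits

Binary erasure channel: capacity C = 1 − ε.
C = 1 − 0.2929 = 0.7071 bits per channel use.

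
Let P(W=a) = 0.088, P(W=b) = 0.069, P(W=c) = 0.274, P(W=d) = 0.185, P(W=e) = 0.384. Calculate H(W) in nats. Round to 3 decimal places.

H(W) = −Σ p·ln p.
  −(0.088)·ln(0.088) = 0.2139
  −(0.069)·ln(0.069) = 0.1845
  −(0.274)·ln(0.274) = 0.3547
  −(0.185)·ln(0.185) = 0.3122
  −(0.384)·ln(0.384) = 0.3675
Sum: 0.2139 + 0.1845 + 0.3547 + 0.3122 + 0.3675 = 1.433 nats.

1.433 nats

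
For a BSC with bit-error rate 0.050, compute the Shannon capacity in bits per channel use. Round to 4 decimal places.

Binary symmetric channel: C = 1 − h₂(ε) where h₂ is the binary entropy function.
h₂(0.050) = −0.050·log₂0.050 − 0.950·log₂0.950 = 0.2864.
C = 1 − 0.2864 = 0.7136 bits per channel use.

0.7136 bits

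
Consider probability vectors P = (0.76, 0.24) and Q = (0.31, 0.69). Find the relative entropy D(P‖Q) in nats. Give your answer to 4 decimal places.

D(P‖Q) = Σ p·ln(p/q).
  0.76·ln(0.76/0.31) = 0.68153
  0.24·ln(0.24/0.69) = -0.25345
D(P‖Q) = 0.4281 nats.

0.4281 nats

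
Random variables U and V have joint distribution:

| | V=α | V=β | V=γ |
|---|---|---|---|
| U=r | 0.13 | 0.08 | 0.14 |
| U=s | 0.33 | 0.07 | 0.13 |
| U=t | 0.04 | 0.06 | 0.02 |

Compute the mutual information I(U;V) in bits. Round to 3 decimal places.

Marginals: p(U) = (0.3500, 0.5300, 0.1200), p(V) = (0.5000, 0.2100, 0.2900).
I(U;V) = H(U) + H(V) − H(U,V).
H(U) = 1.3826, H(V) = 1.4907, H(U,V) = 2.7924.
I(U;V) = 1.3826 + 1.4907 − 2.7924 = 0.081 bits.

0.081 bits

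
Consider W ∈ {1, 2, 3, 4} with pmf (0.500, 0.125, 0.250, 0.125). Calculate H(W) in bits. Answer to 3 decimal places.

1.750 bits

H(W) = −Σ p·log₂ p.
  −(0.500)·log₂(0.500) = 0.5000
  −(0.125)·log₂(0.125) = 0.3750
  −(0.250)·log₂(0.250) = 0.5000
  −(0.125)·log₂(0.125) = 0.3750
Sum: 0.5000 + 0.3750 + 0.5000 + 0.3750 = 1.750 bits.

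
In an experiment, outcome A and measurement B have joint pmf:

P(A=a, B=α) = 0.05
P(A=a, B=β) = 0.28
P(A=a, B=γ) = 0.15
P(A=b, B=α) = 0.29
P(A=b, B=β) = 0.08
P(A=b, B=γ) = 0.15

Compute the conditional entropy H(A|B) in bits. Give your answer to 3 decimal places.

0.780 bits

Marginals: p(A) = (0.4800, 0.5200), p(B) = (0.3400, 0.3600, 0.3000).
H(A|B) = Σ p(B) · H(A|B=·).
  B=α: p=0.3400, H(A|B=α) = 0.6024
  B=β: p=0.3600, H(A|B=β) = 0.7642
  B=γ: p=0.3000, H(A|B=γ) = 1.0000
Weighted sum = 0.780 bits.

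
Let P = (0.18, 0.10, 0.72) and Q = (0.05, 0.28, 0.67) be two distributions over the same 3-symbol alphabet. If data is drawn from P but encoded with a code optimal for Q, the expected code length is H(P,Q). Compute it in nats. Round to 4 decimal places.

H(P,Q) = −Σ p·ln q.
  −0.18·ln(0.05) = 0.53923
  −0.10·ln(0.28) = 0.12730
  −0.72·ln(0.67) = 0.28834
H(P,Q) = 0.9549 nats.

0.9549 nats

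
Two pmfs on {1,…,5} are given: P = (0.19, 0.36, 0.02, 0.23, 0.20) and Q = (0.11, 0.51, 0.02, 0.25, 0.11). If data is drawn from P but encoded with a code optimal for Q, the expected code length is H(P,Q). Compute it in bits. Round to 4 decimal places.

2.1645 bits

H(P,Q) = −Σ p·log₂ q.
  −0.19·log₂(0.11) = 0.60504
  −0.36·log₂(0.51) = 0.34972
  −0.02·log₂(0.02) = 0.11288
  −0.23·log₂(0.25) = 0.46000
  −0.20·log₂(0.11) = 0.63688
H(P,Q) = 2.1645 bits.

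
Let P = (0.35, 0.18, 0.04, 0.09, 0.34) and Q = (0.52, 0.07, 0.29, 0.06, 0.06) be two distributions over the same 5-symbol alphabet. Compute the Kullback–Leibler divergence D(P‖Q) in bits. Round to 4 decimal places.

0.8345 bits

D(P‖Q) = Σ p·log₂(p/q).
  0.35·log₂(0.35/0.52) = -0.19990
  0.18·log₂(0.18/0.07) = 0.24526
  0.04·log₂(0.04/0.29) = -0.11432
  0.09·log₂(0.09/0.06) = 0.05265
  0.34·log₂(0.34/0.06) = 0.85085
D(P‖Q) = 0.8345 bits.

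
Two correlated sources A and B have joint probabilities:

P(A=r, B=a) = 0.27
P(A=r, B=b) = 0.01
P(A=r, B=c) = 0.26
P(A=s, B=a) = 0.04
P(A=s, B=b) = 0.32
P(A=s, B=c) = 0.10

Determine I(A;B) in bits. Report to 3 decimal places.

0.452 bits

Marginals: p(A) = (0.5400, 0.4600), p(B) = (0.3100, 0.3300, 0.3600).
I(A;B) = H(A) + H(B) − H(A,B).
H(A) = 0.9954, H(B) = 1.5822, H(A,B) = 2.1257.
I(A;B) = 0.9954 + 1.5822 − 2.1257 = 0.452 bits.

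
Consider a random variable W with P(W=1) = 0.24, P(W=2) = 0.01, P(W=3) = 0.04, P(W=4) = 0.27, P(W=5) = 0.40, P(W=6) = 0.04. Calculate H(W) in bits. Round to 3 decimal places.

H(W) = −Σ p·log₂ p.
  −(0.24)·log₂(0.24) = 0.4941
  −(0.01)·log₂(0.01) = 0.0664
  −(0.04)·log₂(0.04) = 0.1858
  −(0.27)·log₂(0.27) = 0.5100
  −(0.40)·log₂(0.40) = 0.5288
  −(0.04)·log₂(0.04) = 0.1858
Sum: 0.4941 + 0.0664 + 0.1858 + 0.5100 + 0.5288 + 0.1858 = 1.971 bits.

1.971 bits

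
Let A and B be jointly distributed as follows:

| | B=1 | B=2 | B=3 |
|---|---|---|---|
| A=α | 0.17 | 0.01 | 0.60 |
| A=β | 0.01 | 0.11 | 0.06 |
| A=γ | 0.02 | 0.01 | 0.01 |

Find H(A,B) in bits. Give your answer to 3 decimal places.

1.849 bits

H(A,B) = −Σ p(x,y)·log₂ p(x,y) over all 9 cells.
  cell (α,1): −0.17·log₂0.17 = 0.4346
  cell (α,2): −0.01·log₂0.01 = 0.0664
  cell (α,3): −0.60·log₂0.60 = 0.4422
  cell (β,1): −0.01·log₂0.01 = 0.0664
  cell (β,2): −0.11·log₂0.11 = 0.3503
  cell (β,3): −0.06·log₂0.06 = 0.2435
  cell (γ,1): −0.02·log₂0.02 = 0.1129
  cell (γ,2): −0.01·log₂0.01 = 0.0664
  cell (γ,3): −0.01·log₂0.01 = 0.0664
Sum = 1.849 bits.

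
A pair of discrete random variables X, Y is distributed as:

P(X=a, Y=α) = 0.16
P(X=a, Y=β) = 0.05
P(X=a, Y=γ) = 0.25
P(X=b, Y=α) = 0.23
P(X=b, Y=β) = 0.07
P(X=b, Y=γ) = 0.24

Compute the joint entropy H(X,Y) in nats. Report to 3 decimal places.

H(X,Y) = −Σ p(x,y)·ln p(x,y) over all 6 cells.
  cell (a,α): −0.16·ln0.16 = 0.2932
  cell (a,β): −0.05·ln0.05 = 0.1498
  cell (a,γ): −0.25·ln0.25 = 0.3466
  cell (b,α): −0.23·ln0.23 = 0.3380
  cell (b,β): −0.07·ln0.07 = 0.1861
  cell (b,γ): −0.24·ln0.24 = 0.3425
Sum = 1.656 nats.

1.656 nats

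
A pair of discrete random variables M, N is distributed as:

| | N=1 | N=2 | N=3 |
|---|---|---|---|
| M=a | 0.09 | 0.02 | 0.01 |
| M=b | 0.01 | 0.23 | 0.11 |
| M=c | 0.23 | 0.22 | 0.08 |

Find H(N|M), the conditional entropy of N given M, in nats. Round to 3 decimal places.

Marginals: p(M) = (0.1200, 0.3500, 0.5300), p(N) = (0.3300, 0.4700, 0.2000).
H(N|M) = Σ p(M) · H(N|M=·).
  M=a: p=0.1200, H(N|M=a) = 0.7215
  M=b: p=0.3500, H(N|M=b) = 0.7413
  M=c: p=0.5300, H(N|M=c) = 1.0127
Weighted sum = 0.883 nats.

0.883 nats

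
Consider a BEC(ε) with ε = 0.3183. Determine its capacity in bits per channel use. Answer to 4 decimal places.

Binary erasure channel: capacity C = 1 − ε.
C = 1 − 0.3183 = 0.6817 bits per channel use.

0.6817 bits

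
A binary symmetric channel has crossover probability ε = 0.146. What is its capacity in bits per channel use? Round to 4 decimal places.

Binary symmetric channel: C = 1 − h₂(ε) where h₂ is the binary entropy function.
h₂(0.146) = −0.146·log₂0.146 − 0.854·log₂0.854 = 0.5997.
C = 1 − 0.5997 = 0.4003 bits per channel use.

0.4003 bits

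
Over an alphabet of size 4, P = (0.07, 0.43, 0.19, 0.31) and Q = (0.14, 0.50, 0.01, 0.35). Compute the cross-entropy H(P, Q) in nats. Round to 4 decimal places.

H(P,Q) = −Σ p·ln q.
  −0.07·ln(0.14) = 0.13763
  −0.43·ln(0.50) = 0.29805
  −0.19·ln(0.01) = 0.87498
  −0.31·ln(0.35) = 0.32544
H(P,Q) = 1.6361 nats.

1.6361 nats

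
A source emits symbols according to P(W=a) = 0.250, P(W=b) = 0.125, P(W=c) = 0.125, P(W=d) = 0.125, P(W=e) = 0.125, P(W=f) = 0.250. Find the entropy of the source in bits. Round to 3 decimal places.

H(W) = −Σ p·log₂ p.
  −(0.250)·log₂(0.250) = 0.5000
  −(0.125)·log₂(0.125) = 0.3750
  −(0.125)·log₂(0.125) = 0.3750
  −(0.125)·log₂(0.125) = 0.3750
  −(0.125)·log₂(0.125) = 0.3750
  −(0.250)·log₂(0.250) = 0.5000
Sum: 0.5000 + 0.3750 + 0.3750 + 0.3750 + 0.3750 + 0.5000 = 2.500 bits.

2.500 bits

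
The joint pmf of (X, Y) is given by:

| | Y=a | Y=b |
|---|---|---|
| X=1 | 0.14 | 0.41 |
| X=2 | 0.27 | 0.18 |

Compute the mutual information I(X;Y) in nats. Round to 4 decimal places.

0.0620 nats

Marginals: p(X) = (0.5500, 0.4500), p(Y) = (0.4100, 0.5900).
I(X;Y) = Σ p(x,y)·ln[p(x,y)/(p(x)p(y))].
  (1,a): 0.14·ln(0.6208) = -0.06673
  (1,b): 0.41·ln(1.2635) = 0.09589
  (2,a): 0.27·ln(1.4634) = 0.10281
  (2,b): 0.18·ln(0.6780) = -0.06996
Sum = 0.0620 nats.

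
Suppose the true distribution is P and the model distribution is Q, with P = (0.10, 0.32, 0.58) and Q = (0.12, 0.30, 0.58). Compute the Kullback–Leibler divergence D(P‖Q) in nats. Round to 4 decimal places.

0.0024 nats

D(P‖Q) = Σ p·ln(p/q).
  0.10·ln(0.10/0.12) = -0.01823
  0.32·ln(0.32/0.30) = 0.02065
  0.58·ln(0.58/0.58) = 0.00000
D(P‖Q) = 0.0024 nats.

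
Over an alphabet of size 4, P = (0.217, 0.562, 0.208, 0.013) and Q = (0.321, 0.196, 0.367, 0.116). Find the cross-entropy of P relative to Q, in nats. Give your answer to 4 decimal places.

1.3989 nats

H(P,Q) = −Σ p·ln q.
  −0.217·ln(0.321) = 0.24658
  −0.562·ln(0.196) = 0.91586
  −0.208·ln(0.367) = 0.20850
  −0.013·ln(0.116) = 0.02800
H(P,Q) = 1.3989 nats.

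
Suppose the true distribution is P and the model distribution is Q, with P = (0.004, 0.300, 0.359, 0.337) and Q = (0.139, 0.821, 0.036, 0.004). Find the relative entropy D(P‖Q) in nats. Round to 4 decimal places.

2.0036 nats

D(P‖Q) = Σ p·ln(p/q).
  0.004·ln(0.004/0.139) = -0.01419
  0.300·ln(0.300/0.821) = -0.30202
  0.359·ln(0.359/0.036) = 0.82563
  0.337·ln(0.337/0.004) = 1.49419
D(P‖Q) = 2.0036 nats.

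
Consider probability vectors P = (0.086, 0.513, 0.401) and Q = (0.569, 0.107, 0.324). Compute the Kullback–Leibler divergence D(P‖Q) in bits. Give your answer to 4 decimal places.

D(P‖Q) = Σ p·log₂(p/q).
  0.086·log₂(0.086/0.569) = -0.23444
  0.513·log₂(0.513/0.107) = 1.16007
  0.401·log₂(0.401/0.324) = 0.12335
D(P‖Q) = 1.0490 bits.

1.0490 bits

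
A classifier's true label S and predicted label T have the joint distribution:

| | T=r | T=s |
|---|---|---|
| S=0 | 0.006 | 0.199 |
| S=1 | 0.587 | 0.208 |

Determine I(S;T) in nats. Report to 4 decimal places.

Marginals: p(S) = (0.2050, 0.7950), p(T) = (0.5930, 0.4070).
I(S;T) = Σ p(x,y)·ln[p(x,y)/(p(x)p(y))].
  (0,r): 0.006·ln(0.0494) = -0.01805
  (0,s): 0.199·ln(2.3851) = 0.17298
  (1,r): 0.587·ln(1.2451) = 0.12870
  (1,s): 0.208·ln(0.6428) = -0.09191
Sum = 0.1917 nats.

0.1917 nats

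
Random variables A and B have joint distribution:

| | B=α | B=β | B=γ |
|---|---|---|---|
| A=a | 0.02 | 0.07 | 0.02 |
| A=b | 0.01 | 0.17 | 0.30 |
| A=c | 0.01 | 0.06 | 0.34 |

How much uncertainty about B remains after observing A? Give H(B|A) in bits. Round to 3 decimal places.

0.970 bits

Marginals: p(A) = (0.1100, 0.4800, 0.4100), p(B) = (0.0400, 0.3000, 0.6600).
H(B|A) = Σ p(A) · H(B|A=·).
  A=a: p=0.1100, H(B|A=a) = 1.3093
  A=b: p=0.4800, H(B|A=b) = 1.0705
  A=c: p=0.4100, H(B|A=c) = 0.7604
Weighted sum = 0.970 bits.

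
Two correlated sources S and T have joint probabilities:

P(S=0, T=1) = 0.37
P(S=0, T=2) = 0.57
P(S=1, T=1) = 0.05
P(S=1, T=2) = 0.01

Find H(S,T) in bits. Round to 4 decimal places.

H(S,T) = −Σ p(x,y)·log₂ p(x,y) over all 4 cells.
  cell (0,1): −0.37·log₂0.37 = 0.53073
  cell (0,2): −0.57·log₂0.57 = 0.46225
  cell (1,1): −0.05·log₂0.05 = 0.21610
  cell (1,2): −0.01·log₂0.01 = 0.06644
Sum = 1.2755 bits.

1.2755 bits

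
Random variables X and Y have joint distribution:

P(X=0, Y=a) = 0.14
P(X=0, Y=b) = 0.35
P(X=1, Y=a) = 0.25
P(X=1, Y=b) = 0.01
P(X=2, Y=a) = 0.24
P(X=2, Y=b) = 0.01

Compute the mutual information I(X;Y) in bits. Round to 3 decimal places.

Marginals: p(X) = (0.4900, 0.2600, 0.2500), p(Y) = (0.6300, 0.3700).
I(X;Y) = H(X) + H(Y) − H(X,Y).
H(X) = 1.5096, H(Y) = 0.9507, H(X,Y) = 2.0542.
I(X;Y) = 1.5096 + 0.9507 − 2.0542 = 0.406 bits.

0.406 bits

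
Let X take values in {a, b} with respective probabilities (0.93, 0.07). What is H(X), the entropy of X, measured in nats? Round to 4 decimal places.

H(X) = −Σ p·ln p.
  −(0.93)·ln(0.93) = 0.06749
  −(0.07)·ln(0.07) = 0.18615
Sum: 0.06749 + 0.18615 = 0.2536 nats.

0.2536 nats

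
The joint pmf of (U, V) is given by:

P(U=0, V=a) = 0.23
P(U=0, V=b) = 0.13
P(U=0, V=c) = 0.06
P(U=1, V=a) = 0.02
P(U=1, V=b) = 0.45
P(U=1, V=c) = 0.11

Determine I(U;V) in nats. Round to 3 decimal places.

Marginals: p(U) = (0.4200, 0.5800), p(V) = (0.2500, 0.5800, 0.1700).
I(U;V) = H(U) + H(V) − H(U,V).
H(U) = 0.6803, H(V) = 0.9637, H(U,V) = 1.4524.
I(U;V) = 0.6803 + 0.9637 − 1.4524 = 0.192 nats.

0.192 nats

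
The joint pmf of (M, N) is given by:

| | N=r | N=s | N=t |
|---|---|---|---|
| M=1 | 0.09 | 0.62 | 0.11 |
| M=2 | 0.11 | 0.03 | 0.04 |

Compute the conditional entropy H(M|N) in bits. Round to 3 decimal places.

Chain rule: H(M|N) = H(M,N) − H(N).
Marginals: p(M) = (0.8200, 0.1800), p(N) = (0.2000, 0.6500, 0.1500).
H(M,N) = 1.7783 bits; H(N) = 1.2789 bits.
H(M|N) = 1.7783 − 1.2789 = 0.499 bits.

0.499 bits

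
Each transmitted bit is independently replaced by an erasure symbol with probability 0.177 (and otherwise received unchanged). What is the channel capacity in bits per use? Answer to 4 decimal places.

Binary erasure channel: capacity C = 1 − ε.
C = 1 − 0.177 = 0.8230 bits per channel use.

0.8230 bits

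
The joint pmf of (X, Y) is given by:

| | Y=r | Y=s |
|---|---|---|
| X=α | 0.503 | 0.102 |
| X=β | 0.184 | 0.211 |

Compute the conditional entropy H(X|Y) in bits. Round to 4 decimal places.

0.8610 bits

Marginals: p(X) = (0.6050, 0.3950), p(Y) = (0.6870, 0.3130).
H(X|Y) = Σ p(Y) · H(X|Y=·).
  Y=r: p=0.6870, H(X|Y=r) = 0.8383
  Y=s: p=0.3130, H(X|Y=s) = 0.9107
Weighted sum = 0.8610 bits.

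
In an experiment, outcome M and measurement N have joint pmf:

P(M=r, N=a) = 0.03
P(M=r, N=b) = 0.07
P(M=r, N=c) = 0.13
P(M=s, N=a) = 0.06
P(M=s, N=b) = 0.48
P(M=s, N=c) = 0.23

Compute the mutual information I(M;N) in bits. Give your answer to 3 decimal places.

0.053 bits

Marginals: p(M) = (0.2300, 0.7700), p(N) = (0.0900, 0.5500, 0.3600).
I(M;N) = H(M) + H(N) − H(M,N).
H(M) = 0.7780, H(N) = 1.3176, H(M,N) = 2.0424.
I(M;N) = 0.7780 + 1.3176 − 2.0424 = 0.053 bits.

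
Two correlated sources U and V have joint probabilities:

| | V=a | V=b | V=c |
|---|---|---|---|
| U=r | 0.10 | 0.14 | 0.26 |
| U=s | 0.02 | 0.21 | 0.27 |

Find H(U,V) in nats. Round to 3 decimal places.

H(U,V) = −Σ p(x,y)·ln p(x,y) over all 6 cells.
  cell (r,a): −0.10·ln0.10 = 0.2303
  cell (r,b): −0.14·ln0.14 = 0.2753
  cell (r,c): −0.26·ln0.26 = 0.3502
  cell (s,a): −0.02·ln0.02 = 0.0782
  cell (s,b): −0.21·ln0.21 = 0.3277
  cell (s,c): −0.27·ln0.27 = 0.3535
Sum = 1.615 nats.

1.615 nats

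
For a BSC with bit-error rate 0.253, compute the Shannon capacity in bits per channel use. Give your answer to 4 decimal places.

Binary symmetric channel: C = 1 − h₂(ε) where h₂ is the binary entropy function.
h₂(0.253) = −0.253·log₂0.253 − 0.747·log₂0.747 = 0.8160.
C = 1 − 0.8160 = 0.1840 bits per channel use.

0.1840 bits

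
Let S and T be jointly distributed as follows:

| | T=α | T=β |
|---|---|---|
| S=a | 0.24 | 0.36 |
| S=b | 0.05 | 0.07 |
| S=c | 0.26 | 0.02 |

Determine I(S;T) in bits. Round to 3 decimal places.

Marginals: p(S) = (0.6000, 0.1200, 0.2800), p(T) = (0.5500, 0.4500).
I(S;T) = H(S) + H(T) − H(S,T).
H(S) = 1.3235, H(T) = 0.9928, H(S,T) = 2.1276.
I(S;T) = 1.3235 + 0.9928 − 2.1276 = 0.189 bits.

0.189 bits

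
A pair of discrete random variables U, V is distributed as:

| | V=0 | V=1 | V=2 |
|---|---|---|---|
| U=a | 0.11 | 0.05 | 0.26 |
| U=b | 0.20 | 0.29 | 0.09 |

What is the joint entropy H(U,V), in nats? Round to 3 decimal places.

H(U,V) = −Σ p(x,y)·ln p(x,y) over all 6 cells.
  cell (a,0): −0.11·ln0.11 = 0.2428
  cell (a,1): −0.05·ln0.05 = 0.1498
  cell (a,2): −0.26·ln0.26 = 0.3502
  cell (b,0): −0.20·ln0.20 = 0.3219
  cell (b,1): −0.29·ln0.29 = 0.3590
  cell (b,2): −0.09·ln0.09 = 0.2167
Sum = 1.640 nats.

1.640 nats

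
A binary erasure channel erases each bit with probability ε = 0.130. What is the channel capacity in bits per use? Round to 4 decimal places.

0.8700 bits

Binary erasure channel: capacity C = 1 − ε.
C = 1 − 0.130 = 0.8700 bits per channel use.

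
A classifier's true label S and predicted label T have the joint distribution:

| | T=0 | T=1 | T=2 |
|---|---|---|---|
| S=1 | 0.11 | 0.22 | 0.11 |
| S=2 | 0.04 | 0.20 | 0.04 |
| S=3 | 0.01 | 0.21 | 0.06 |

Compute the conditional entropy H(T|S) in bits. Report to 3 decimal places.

1.250 bits

Chain rule: H(T|S) = H(S,T) − H(S).
Marginals: p(S) = (0.4400, 0.2800, 0.2800), p(T) = (0.1600, 0.6300, 0.2100).
H(S,T) = 2.7998 bits; H(S) = 1.5496 bits.
H(T|S) = 2.7998 − 1.5496 = 1.250 bits.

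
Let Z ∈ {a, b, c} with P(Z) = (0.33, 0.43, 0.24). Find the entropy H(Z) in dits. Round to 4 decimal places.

0.4652 dits

H(Z) = −Σ p·log₁₀ p.
  −(0.33)·log₁₀(0.33) = 0.15889
  −(0.43)·log₁₀(0.43) = 0.15761
  −(0.24)·log₁₀(0.24) = 0.14875
Sum: 0.15889 + 0.15761 + 0.14875 = 0.4652 dits.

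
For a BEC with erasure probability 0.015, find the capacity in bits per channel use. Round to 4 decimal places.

0.9850 bits

Binary erasure channel: capacity C = 1 − ε.
C = 1 − 0.015 = 0.9850 bits per channel use.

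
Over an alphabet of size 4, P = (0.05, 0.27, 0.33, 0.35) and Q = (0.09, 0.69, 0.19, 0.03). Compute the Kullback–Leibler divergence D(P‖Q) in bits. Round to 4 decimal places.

1.0955 bits

D(P‖Q) = Σ p·log₂(p/q).
  0.05·log₂(0.05/0.09) = -0.04240
  0.27·log₂(0.27/0.69) = -0.36548
  0.33·log₂(0.33/0.19) = 0.26283
  0.35·log₂(0.35/0.03) = 1.24051
D(P‖Q) = 1.0955 bits.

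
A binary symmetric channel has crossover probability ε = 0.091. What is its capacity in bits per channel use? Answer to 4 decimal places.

Binary symmetric channel: C = 1 − h₂(ε) where h₂ is the binary entropy function.
h₂(0.091) = −0.091·log₂0.091 − 0.909·log₂0.909 = 0.4398.
C = 1 − 0.4398 = 0.5602 bits per channel use.

0.5602 bits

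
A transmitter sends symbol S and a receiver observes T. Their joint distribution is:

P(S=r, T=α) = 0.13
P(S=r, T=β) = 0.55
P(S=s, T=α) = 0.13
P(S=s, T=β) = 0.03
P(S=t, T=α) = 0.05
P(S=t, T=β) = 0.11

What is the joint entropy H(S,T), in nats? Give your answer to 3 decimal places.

H(S,T) = −Σ p(x,y)·ln p(x,y) over all 6 cells.
  cell (r,α): −0.13·ln0.13 = 0.2652
  cell (r,β): −0.55·ln0.55 = 0.3288
  cell (s,α): −0.13·ln0.13 = 0.2652
  cell (s,β): −0.03·ln0.03 = 0.1052
  cell (t,α): −0.05·ln0.05 = 0.1498
  cell (t,β): −0.11·ln0.11 = 0.2428
Sum = 1.357 nats.

1.357 nats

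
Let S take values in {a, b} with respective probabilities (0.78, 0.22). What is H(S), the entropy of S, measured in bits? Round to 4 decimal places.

H(S) = −Σ p·log₂ p.
  −(0.78)·log₂(0.78) = 0.27959
  −(0.22)·log₂(0.22) = 0.48057
Sum: 0.27959 + 0.48057 = 0.7602 bits.

0.7602 bits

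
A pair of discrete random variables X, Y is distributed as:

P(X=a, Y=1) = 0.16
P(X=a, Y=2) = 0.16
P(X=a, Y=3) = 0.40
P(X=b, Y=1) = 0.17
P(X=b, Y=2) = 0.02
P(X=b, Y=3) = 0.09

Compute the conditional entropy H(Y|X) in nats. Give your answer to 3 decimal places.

Marginals: p(X) = (0.7200, 0.2800), p(Y) = (0.3300, 0.1800, 0.4900).
H(Y|X) = Σ p(X) · H(Y|X=·).
  X=a: p=0.7200, H(Y|X=a) = 0.9950
  X=b: p=0.2800, H(Y|X=b) = 0.8563
Weighted sum = 0.956 nats.

0.956 nats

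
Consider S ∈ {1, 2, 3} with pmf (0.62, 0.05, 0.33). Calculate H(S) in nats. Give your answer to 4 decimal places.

0.8120 nats

H(S) = −Σ p·ln p.
  −(0.62)·ln(0.62) = 0.29638
  −(0.05)·ln(0.05) = 0.14979
  −(0.33)·ln(0.33) = 0.36586
Sum: 0.29638 + 0.14979 + 0.36586 = 0.8120 nats.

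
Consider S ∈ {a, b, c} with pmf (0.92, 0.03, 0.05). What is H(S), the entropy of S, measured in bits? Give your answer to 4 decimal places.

0.4785 bits

H(S) = −Σ p·log₂ p.
  −(0.92)·log₂(0.92) = 0.11067
  −(0.03)·log₂(0.03) = 0.15177
  −(0.05)·log₂(0.05) = 0.21610
Sum: 0.11067 + 0.15177 + 0.21610 = 0.4785 bits.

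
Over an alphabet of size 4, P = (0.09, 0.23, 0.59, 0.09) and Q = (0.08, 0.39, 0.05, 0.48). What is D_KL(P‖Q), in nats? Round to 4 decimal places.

D(P‖Q) = Σ p·ln(p/q).
  0.09·ln(0.09/0.08) = 0.01060
  0.23·ln(0.23/0.39) = -0.12146
  0.59·ln(0.59/0.05) = 1.45618
  0.09·ln(0.09/0.48) = -0.15066
D(P‖Q) = 1.1947 nats.

1.1947 nats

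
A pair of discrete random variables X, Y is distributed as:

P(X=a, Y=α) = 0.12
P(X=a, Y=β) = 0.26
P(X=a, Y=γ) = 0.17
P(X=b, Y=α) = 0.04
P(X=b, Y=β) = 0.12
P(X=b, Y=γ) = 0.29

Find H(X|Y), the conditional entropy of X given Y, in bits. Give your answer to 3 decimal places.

Chain rule: H(X|Y) = H(X,Y) − H(Y).
Marginals: p(X) = (0.5500, 0.4500), p(Y) = (0.1600, 0.3800, 0.4600).
H(X,Y) = 2.3777 bits; H(Y) = 1.4688 bits.
H(X|Y) = 2.3777 − 1.4688 = 0.909 bits.

0.909 bits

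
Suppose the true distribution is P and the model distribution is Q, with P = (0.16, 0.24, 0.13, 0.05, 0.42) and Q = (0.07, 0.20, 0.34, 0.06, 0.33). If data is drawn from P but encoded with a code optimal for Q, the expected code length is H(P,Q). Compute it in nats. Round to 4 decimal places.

H(P,Q) = −Σ p·ln q.
  −0.16·ln(0.07) = 0.42548
  −0.24·ln(0.20) = 0.38627
  −0.13·ln(0.34) = 0.14025
  −0.05·ln(0.06) = 0.14067
  −0.42·ln(0.33) = 0.46564
H(P,Q) = 1.5583 nats.

1.5583 nats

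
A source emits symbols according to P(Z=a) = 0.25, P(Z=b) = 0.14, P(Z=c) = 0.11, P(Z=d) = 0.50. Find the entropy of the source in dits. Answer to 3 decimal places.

H(Z) = −Σ p·log₁₀ p.
  −(0.25)·log₁₀(0.25) = 0.1505
  −(0.14)·log₁₀(0.14) = 0.1195
  −(0.11)·log₁₀(0.11) = 0.1054
  −(0.50)·log₁₀(0.50) = 0.1505
Sum: 0.1505 + 0.1195 + 0.1054 + 0.1505 = 0.526 dits.

0.526 dits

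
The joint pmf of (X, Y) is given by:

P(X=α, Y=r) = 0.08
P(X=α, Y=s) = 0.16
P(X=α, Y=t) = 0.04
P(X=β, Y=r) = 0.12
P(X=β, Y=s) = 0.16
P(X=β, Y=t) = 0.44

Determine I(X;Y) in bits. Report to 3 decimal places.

Marginals: p(X) = (0.2800, 0.7200), p(Y) = (0.2000, 0.3200, 0.4800).
I(X;Y) = H(X) + H(Y) − H(X,Y).
H(X) = 0.8555, H(Y) = 1.4987, H(X,Y) = 2.2115.
I(X;Y) = 0.8555 + 1.4987 − 2.2115 = 0.143 bits.

0.143 bits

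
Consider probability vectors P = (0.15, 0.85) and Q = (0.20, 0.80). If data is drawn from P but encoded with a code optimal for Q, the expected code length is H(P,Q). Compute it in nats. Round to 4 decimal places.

0.4311 nats

H(P,Q) = −Σ p·ln q.
  −0.15·ln(0.20) = 0.24142
  −0.85·ln(0.80) = 0.18967
H(P,Q) = 0.4311 nats.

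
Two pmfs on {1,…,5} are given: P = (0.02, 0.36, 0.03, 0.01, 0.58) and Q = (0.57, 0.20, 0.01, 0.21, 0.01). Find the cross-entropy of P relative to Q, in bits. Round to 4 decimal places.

H(P,Q) = −Σ p·log₂ q.
  −0.02·log₂(0.57) = 0.01622
  −0.36·log₂(0.20) = 0.83589
  −0.03·log₂(0.01) = 0.19932
  −0.01·log₂(0.21) = 0.02252
  −0.58·log₂(0.01) = 3.85344
H(P,Q) = 4.9274 bits.

4.9274 bits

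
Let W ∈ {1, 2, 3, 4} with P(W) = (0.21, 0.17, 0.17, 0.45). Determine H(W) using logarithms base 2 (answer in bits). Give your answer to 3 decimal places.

H(W) = −Σ p·log₂ p.
  −(0.21)·log₂(0.21) = 0.4728
  −(0.17)·log₂(0.17) = 0.4346
  −(0.17)·log₂(0.17) = 0.4346
  −(0.45)·log₂(0.45) = 0.5184
Sum: 0.4728 + 0.4346 + 0.4346 + 0.5184 = 1.860 bits.

1.860 bits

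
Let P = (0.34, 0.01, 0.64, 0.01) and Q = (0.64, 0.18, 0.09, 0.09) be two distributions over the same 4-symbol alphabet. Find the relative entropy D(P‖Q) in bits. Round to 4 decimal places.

1.4276 bits

D(P‖Q) = Σ p·log₂(p/q).
  0.34·log₂(0.34/0.64) = -0.31026
  0.01·log₂(0.01/0.18) = -0.04170
  0.64·log₂(0.64/0.09) = 1.81125
  0.01·log₂(0.01/0.09) = -0.03170
D(P‖Q) = 1.4276 bits.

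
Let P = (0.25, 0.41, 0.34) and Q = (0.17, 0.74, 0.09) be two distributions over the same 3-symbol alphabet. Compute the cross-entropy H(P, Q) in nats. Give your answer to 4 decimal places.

H(P,Q) = −Σ p·ln q.
  −0.25·ln(0.17) = 0.44299
  −0.41·ln(0.74) = 0.12345
  −0.34·ln(0.09) = 0.81870
H(P,Q) = 1.3851 nats.

1.3851 nats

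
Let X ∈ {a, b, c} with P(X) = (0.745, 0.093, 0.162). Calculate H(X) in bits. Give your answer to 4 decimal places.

1.0605 bits

H(X) = −Σ p·log₂ p.
  −(0.745)·log₂(0.745) = 0.31639
  −(0.093)·log₂(0.093) = 0.31868
  −(0.162)·log₂(0.162) = 0.42540
Sum: 0.31639 + 0.31868 + 0.42540 = 1.0605 bits.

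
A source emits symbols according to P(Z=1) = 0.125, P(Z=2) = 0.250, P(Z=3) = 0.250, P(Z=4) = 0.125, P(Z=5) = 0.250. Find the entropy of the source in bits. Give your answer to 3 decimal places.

H(Z) = −Σ p·log₂ p.
  −(0.125)·log₂(0.125) = 0.3750
  −(0.250)·log₂(0.250) = 0.5000
  −(0.250)·log₂(0.250) = 0.5000
  −(0.125)·log₂(0.125) = 0.3750
  −(0.250)·log₂(0.250) = 0.5000
Sum: 0.3750 + 0.5000 + 0.5000 + 0.3750 + 0.5000 = 2.250 bits.

2.250 bits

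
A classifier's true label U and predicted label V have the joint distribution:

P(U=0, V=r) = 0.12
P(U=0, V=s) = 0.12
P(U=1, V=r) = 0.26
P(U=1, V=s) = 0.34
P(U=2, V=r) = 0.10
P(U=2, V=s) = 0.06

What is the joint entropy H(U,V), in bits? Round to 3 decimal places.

H(U,V) = −Σ p(x,y)·log₂ p(x,y) over all 6 cells.
  cell (0,r): −0.12·log₂0.12 = 0.3671
  cell (0,s): −0.12·log₂0.12 = 0.3671
  cell (1,r): −0.26·log₂0.26 = 0.5053
  cell (1,s): −0.34·log₂0.34 = 0.5292
  cell (2,r): −0.10·log₂0.10 = 0.3322
  cell (2,s): −0.06·log₂0.06 = 0.2435
Sum = 2.344 bits.

2.344 bits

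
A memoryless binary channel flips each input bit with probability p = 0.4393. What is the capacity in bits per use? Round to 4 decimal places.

0.0107 bits

Binary symmetric channel: C = 1 − h₂(ε) where h₂ is the binary entropy function.
h₂(0.4393) = −0.4393·log₂0.4393 − 0.5607·log₂0.5607 = 0.9893.
C = 1 − 0.9893 = 0.0107 bits per channel use.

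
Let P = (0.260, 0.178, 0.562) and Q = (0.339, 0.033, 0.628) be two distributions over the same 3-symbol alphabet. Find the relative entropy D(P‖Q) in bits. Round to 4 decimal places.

0.2432 bits

D(P‖Q) = Σ p·log₂(p/q).
  0.260·log₂(0.260/0.339) = -0.09952
  0.178·log₂(0.178/0.033) = 0.43278
  0.562·log₂(0.562/0.628) = -0.09003
D(P‖Q) = 0.2432 bits.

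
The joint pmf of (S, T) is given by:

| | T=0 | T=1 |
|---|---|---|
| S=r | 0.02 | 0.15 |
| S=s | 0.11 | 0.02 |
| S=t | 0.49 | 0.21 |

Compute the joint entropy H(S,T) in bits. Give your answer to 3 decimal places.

1.964 bits

H(S,T) = −Σ p(x,y)·log₂ p(x,y) over all 6 cells.
  cell (r,0): −0.02·log₂0.02 = 0.1129
  cell (r,1): −0.15·log₂0.15 = 0.4105
  cell (s,0): −0.11·log₂0.11 = 0.3503
  cell (s,1): −0.02·log₂0.02 = 0.1129
  cell (t,0): −0.49·log₂0.49 = 0.5043
  cell (t,1): −0.21·log₂0.21 = 0.4728
Sum = 1.964 bits.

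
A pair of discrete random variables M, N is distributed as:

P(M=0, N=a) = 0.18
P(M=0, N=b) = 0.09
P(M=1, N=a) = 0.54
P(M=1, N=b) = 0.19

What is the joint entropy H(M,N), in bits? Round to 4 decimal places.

1.6932 bits

H(M,N) = −Σ p(x,y)·log₂ p(x,y) over all 4 cells.
  cell (0,a): −0.18·log₂0.18 = 0.44531
  cell (0,b): −0.09·log₂0.09 = 0.31265
  cell (1,a): −0.54·log₂0.54 = 0.48004
  cell (1,b): −0.19·log₂0.19 = 0.45523
Sum = 1.6932 bits.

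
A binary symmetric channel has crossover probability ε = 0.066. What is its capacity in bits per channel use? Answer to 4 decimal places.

Binary symmetric channel: C = 1 − h₂(ε) where h₂ is the binary entropy function.
h₂(0.066) = −0.066·log₂0.066 − 0.934·log₂0.934 = 0.3508.
C = 1 − 0.3508 = 0.6492 bits per channel use.

0.6492 bits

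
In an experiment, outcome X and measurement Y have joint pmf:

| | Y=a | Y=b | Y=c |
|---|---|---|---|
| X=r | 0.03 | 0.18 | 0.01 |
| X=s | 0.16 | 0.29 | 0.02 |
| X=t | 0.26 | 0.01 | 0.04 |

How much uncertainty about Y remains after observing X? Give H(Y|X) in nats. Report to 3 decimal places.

0.664 nats

Chain rule: H(Y|X) = H(X,Y) − H(X).
Marginals: p(X) = (0.2200, 0.4700, 0.3100), p(Y) = (0.4500, 0.4800, 0.0700).
H(X,Y) = 1.7154 nats; H(X) = 1.0510 nats.
H(Y|X) = 1.7154 − 1.0510 = 0.664 nats.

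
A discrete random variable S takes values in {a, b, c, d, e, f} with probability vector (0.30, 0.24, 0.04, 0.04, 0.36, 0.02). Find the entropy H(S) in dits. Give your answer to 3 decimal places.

H(S) = −Σ p·log₁₀ p.
  −(0.30)·log₁₀(0.30) = 0.1569
  −(0.24)·log₁₀(0.24) = 0.1487
  −(0.04)·log₁₀(0.04) = 0.0559
  −(0.04)·log₁₀(0.04) = 0.0559
  −(0.36)·log₁₀(0.36) = 0.1597
  −(0.02)·log₁₀(0.02) = 0.0340
Sum: 0.1569 + 0.1487 + 0.0559 + 0.0559 + 0.1597 + 0.0340 = 0.611 dits.

0.611 dits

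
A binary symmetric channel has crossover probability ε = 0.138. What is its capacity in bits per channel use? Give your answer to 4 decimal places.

0.4210 bits

Binary symmetric channel: C = 1 − h₂(ε) where h₂ is the binary entropy function.
h₂(0.138) = −0.138·log₂0.138 − 0.862·log₂0.862 = 0.5790.
C = 1 − 0.5790 = 0.4210 bits per channel use.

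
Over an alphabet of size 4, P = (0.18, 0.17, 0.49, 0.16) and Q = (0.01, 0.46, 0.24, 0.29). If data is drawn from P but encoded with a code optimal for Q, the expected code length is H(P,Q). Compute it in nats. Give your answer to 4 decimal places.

1.8583 nats

H(P,Q) = −Σ p·ln q.
  −0.18·ln(0.01) = 0.82893
  −0.17·ln(0.46) = 0.13201
  −0.49·ln(0.24) = 0.69929
  −0.16·ln(0.29) = 0.19806
H(P,Q) = 1.8583 nats.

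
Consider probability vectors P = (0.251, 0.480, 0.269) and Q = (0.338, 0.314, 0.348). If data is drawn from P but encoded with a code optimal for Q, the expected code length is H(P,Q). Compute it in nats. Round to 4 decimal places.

H(P,Q) = −Σ p·ln q.
  −0.251·ln(0.338) = 0.27226
  −0.480·ln(0.314) = 0.55601
  −0.269·ln(0.348) = 0.28394
H(P,Q) = 1.1122 nats.

1.1122 nats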